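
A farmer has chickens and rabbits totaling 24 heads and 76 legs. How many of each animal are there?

Let c = chickens, r = rabbits.
Heads: c + r = 24
Legs: 2c + 4r = 76
From the first equation, c = 24 - r. Substitute:
2(24 - r) + 4r = 76
48 + 2r = 76
r = (76 - 48)/2 = 14
c = 24 - 14 = 10

Chickens: 10, Rabbits: 14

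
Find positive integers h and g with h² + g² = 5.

We need to find integers h, g > 0 such that h² + g² = 5.
Trying h = 1: g² = 5 - 1² = 5 - 1 = 4
g = 2
Check: 1² + 2² = 1 + 4 = 5 ✓

5 = 1² + 2²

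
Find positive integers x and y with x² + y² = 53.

We need to find integers x, y > 0 such that x² + y² = 53.
Trying x = 2: y² = 53 - 2² = 53 - 4 = 49
y = 7
Check: 2² + 7² = 4 + 49 = 53 ✓

53 = 2² + 7²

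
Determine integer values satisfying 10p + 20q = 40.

Step 1: Check solvability.
gcd(10, 20) = 10
Since 10 divides 40, solutions exist.

Step 2: Apply extended Euclidean algorithm to find gcd.
We find integers such that 10*x0 + 20*y0 = 10

Step 3: Scale the particular solution.
Multiply by 40/10 = 4:
p = 4, q = 0

Step 4: Verify.
10*(4) + 20*(0) = 40 = 40 ✓

p = 4, q = 0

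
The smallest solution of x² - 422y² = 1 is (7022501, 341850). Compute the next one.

Solutions to x² - Dy² = 1 are generated by powers of (x₀ + y₀√D).
The next solution satisfies x₁ + y₁√422 = (x₀ + y₀√422)², giving:
x₁ = x₀² + 422y₀² = 7022501² + 422·341850² = 49315520295001 + 49315520295000 = 98631040590001
y₁ = 2x₀y₀ = 2·7022501·341850 = 4801283933700

Verify: 98631040590001² - 422·4801283933700² = 9728082167866424810181180001 - 9728082167866424810181180000 = 1 ✓

x = 98631040590001, y = 4801283933700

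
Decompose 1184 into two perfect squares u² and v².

We need to find integers u, v > 0 such that u² + v² = 1184.
Trying u = 20: v² = 1184 - 20² = 1184 - 400 = 784
v = 28
Check: 20² + 28² = 400 + 784 = 1184 ✓

1184 = 20² + 28²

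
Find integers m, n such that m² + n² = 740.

We need to find integers m, n > 0 such that m² + n² = 740.
Trying m = 8: n² = 740 - 8² = 740 - 64 = 676
n = 26
Check: 8² + 26² = 64 + 676 = 740 ✓

740 = 8² + 26²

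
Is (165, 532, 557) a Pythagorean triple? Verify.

Compute a² + b² = 165² + 532² = 27225 + 283024 = 310249
Compute c² = 557² = 310249
Since 310249 = 310249, confirmed.

Yes, it is a Pythagorean triple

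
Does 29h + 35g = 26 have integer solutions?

Step 1: Compute gcd(29, 35).
gcd(29, 35) = 1

Step 2: Check divisibility.
Does 1 divide 26? 26 = 1 x 26, so yes.

By the theorem on linear Diophantine equations, 29h + 35g = 26 has integer solutions if and only if gcd(29, 35) divides 26. Since 1 | 26, solutions exist.

Yes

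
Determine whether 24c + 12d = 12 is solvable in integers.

Step 1: Compute gcd(24, 12).
gcd(24, 12) = 12

Step 2: Check divisibility.
Does 12 divide 12? 12 = 12 x 1, so yes.

By the theorem on linear Diophantine equations, 24c + 12d = 12 has integer solutions if and only if gcd(24, 12) divides 12. Since 12 | 12, solutions exist.

Yes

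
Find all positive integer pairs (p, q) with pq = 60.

The positive divisors of 60 are: 1, 2, 3, 4, 5, 6, 10, 12, 15, 20, 30, 60.
Each divisor d gives the pair (d, 60/d):
(1, 60), (2, 30), (3, 20), (4, 15), (5, 12), (6, 10), (10, 6), (12, 5), (15, 4), (20, 3), (30, 2), (60, 1)

(1, 60), (2, 30), (3, 20), (4, 15), (5, 12), (6, 10), (10, 6), (12, 5), (15, 4), (20, 3), (30, 2), (60, 1)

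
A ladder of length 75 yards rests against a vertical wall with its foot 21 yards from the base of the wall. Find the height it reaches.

The ladder, wall, and ground form a right triangle with hypotenuse 75 and one leg 21.
By the Pythagorean theorem: h² = 75² - 21² = 5625 - 441 = 5184
h = √5184 = 72 yards

72 yards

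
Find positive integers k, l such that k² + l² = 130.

Search for k with 130 - k² a perfect square.
k = 3: 130 - 3² = 130 - 9 = 121 = 11² ✓
So k = 3, l = 11.

k = 3, l = 11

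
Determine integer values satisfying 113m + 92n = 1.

Step 1: Check solvability.
gcd(113, 92) = 1
Since 1 divides 1, solutions exist.

Step 2: Apply extended Euclidean algorithm to find gcd.
We find integers such that 113*x0 + 92*y0 = 1

Step 3: Scale the particular solution.
Multiply by 1/1 = 1:
m = -35, n = 43

Step 4: Verify.
113*(-35) + 92*(43) = 1 = 1 ✓

m = -35, n = 43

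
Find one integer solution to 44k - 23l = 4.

Step 1: Check solvability.
gcd(44, 23) = 1
Since 1 divides 4, solutions exist.

Step 2: Apply extended Euclidean algorithm to find gcd.
We find integers such that 44*x0 + 23*y0 = 1

Step 3: Scale the particular solution.
Multiply by 4/1 = 4:
k = 44, l = 84

Step 4: Verify.
44*(44) - 23*(84) = 4 = 4 ✓

k = 44, l = 84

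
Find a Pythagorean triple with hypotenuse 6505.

We need a² + b² = 6505² = 42315025.
Trying: 255² + 6500² = 65025 + 42250000 = 42315025 ✓

(255, 6500, 6505)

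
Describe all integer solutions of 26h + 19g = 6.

Step 1: Compute gcd(26, 19) = 1.
Since 1 divides 6, solutions exist.

Step 2: Find a particular solution using extended Euclidean algorithm.
We get h₀ = -48, g₀ = 66.
Check: 26*-48 + 19*66 = 6 = 6 ✓

Step 3: Write the general solution.
h = -48 + (19/1)t = -48 + 19t
g = 66 - (26/1)t = 66 - 26t
for any integer t.

h = -48 + 19t, g = 66 - 26t for integer t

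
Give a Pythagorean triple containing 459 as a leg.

We need the other leg and hypotenuse such that 459² + x² = c².
Take x = 220, c = 509: 459² + 220² = 210681 + 48400 = 259081 = 509² ✓
Triple: (459, 220, 509)

(459, 220, 509)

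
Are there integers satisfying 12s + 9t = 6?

Step 1: Compute gcd(12, 9).
gcd(12, 9) = 3

Step 2: Check divisibility.
Does 3 divide 6? 6 = 3 x 2, so yes.

By the theorem on linear Diophantine equations, 12s + 9t = 6 has integer solutions if and only if gcd(12, 9) divides 6. Since 3 | 6, solutions exist.

Yes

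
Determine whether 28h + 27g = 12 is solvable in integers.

Step 1: Compute gcd(28, 27).
gcd(28, 27) = 1

Step 2: Check divisibility.
Does 1 divide 12? 12 = 1 x 12, so yes.

By the theorem on linear Diophantine equations, 28h + 27g = 12 has integer solutions if and only if gcd(28, 27) divides 12. Since 1 | 12, solutions exist.

Yes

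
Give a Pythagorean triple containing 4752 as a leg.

We need the other leg and hypotenuse such that 4752² + x² = c².
Take x = 4864, c = 6800: 4752² + 4864² = 22581504 + 23658496 = 46240000 = 6800² ✓
Triple: (4752, 4864, 6800)

(4752, 4864, 6800)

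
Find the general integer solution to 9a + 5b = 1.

Step 1: Compute gcd(9, 5) = 1.
Since 1 divides 1, solutions exist.

Step 2: Find a particular solution using extended Euclidean algorithm.
We get a₀ = -1, b₀ = 2.
Check: 9*-1 + 5*2 = 1 = 1 ✓

Step 3: Write the general solution.
a = -1 + (5/1)t = -1 + 5t
b = 2 - (9/1)t = 2 - 9t
for any integer t.

a = -1 + 5t, b = 2 - 9t for integer t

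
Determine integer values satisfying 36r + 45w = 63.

Step 1: Check solvability.
gcd(36, 45) = 9
Since 9 divides 63, solutions exist.

Step 2: Apply extended Euclidean algorithm to find gcd.
We find integers such that 36*x0 + 45*y0 = 9

Step 3: Scale the particular solution.
Multiply by 63/9 = 7:
r = -7, w = 7

Step 4: Verify.
36*(-7) + 45*(7) = 63 = 63 ✓

r = -7, w = 7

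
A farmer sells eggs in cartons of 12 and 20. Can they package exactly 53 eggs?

We need non-negative a, b with 12a + 20b = 53.
gcd(12, 20) = 4, and 4 does not divide 53.
No integer solutions exist.

No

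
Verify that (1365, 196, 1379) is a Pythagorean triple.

Compute a² + b² = 1365² + 196² = 1863225 + 38416 = 1901641
Compute c² = 1379² = 1901641
Since 1901641 = 1901641, confirmed.

Yes, it is a Pythagorean triple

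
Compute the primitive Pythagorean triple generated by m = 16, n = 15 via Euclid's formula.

a = m² - n² = 256 - 225 = 31
b = 2mn = 2·16·15 = 480
c = m² + n² = 256 + 225 = 481
Verify: 31² + 480² = 961 + 230400 = 231361 = 481² ✓

(31, 480, 481)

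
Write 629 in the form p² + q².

We need to find integers p, q > 0 such that p² + q² = 629.
Trying p = 2: q² = 629 - 2² = 629 - 4 = 625
q = 25
Check: 2² + 25² = 4 + 625 = 629 ✓

629 = 2² + 25²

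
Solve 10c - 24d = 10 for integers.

Step 1: Check solvability.
gcd(10, 24) = 2
Since 2 divides 10, solutions exist.

Step 2: Apply extended Euclidean algorithm to find gcd.
We find integers such that 10*x0 + 24*y0 = 2

Step 3: Scale the particular solution.
Multiply by 10/2 = 5:
c = 25, d = 10

Step 4: Verify.
10*(25) - 24*(10) = 10 = 10 ✓

c = 25, d = 10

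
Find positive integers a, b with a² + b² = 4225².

We need a² + b² = 4225² = 17850625.
Trying: 4185² + 580² = 17514225 + 336400 = 17850625 ✓

(4185, 580, 4225)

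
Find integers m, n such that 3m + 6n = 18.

Step 1: Check solvability.
gcd(3, 6) = 3
Since 3 divides 18, solutions exist.

Step 2: Apply extended Euclidean algorithm to find gcd.
We find integers such that 3*x0 + 6*y0 = 3

Step 3: Scale the particular solution.
Multiply by 18/3 = 6:
m = 6, n = 0

Step 4: Verify.
3*(6) + 6*(0) = 18 = 18 ✓

m = 6, n = 0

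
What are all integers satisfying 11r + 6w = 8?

Step 1: Compute gcd(11, 6) = 1.
Since 1 divides 8, solutions exist.

Step 2: Find a particular solution using extended Euclidean algorithm.
We get r₀ = -8, w₀ = 16.
Check: 11*-8 + 6*16 = 8 = 8 ✓

Step 3: Write the general solution.
r = -8 + (6/1)t = -8 + 6t
w = 16 - (11/1)t = 16 - 11t
for any integer t.

r = -8 + 6t, w = 16 - 11t for integer t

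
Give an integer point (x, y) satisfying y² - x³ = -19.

Try small integer x values and check whether x³ - 19 is a perfect square.
x = 7: x³ - 19 = 7³ - 19 = 343 - 19 = 324
Is 324 a perfect square? 18² = 324 ✓
So (x, y) = (7, -18) is a solution.

x = 7, y = -18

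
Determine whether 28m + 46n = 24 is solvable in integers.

Step 1: Compute gcd(28, 46).
gcd(28, 46) = 2

Step 2: Check divisibility.
Does 2 divide 24? 24 = 2 x 12, so yes.

By the theorem on linear Diophantine equations, 28m + 46n = 24 has integer solutions if and only if gcd(28, 46) divides 24. Since 2 | 24, solutions exist.

Yes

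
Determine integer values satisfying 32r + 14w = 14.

Step 1: Check solvability.
gcd(32, 14) = 2
Since 2 divides 14, solutions exist.

Step 2: Apply extended Euclidean algorithm to find gcd.
We find integers such that 32*x0 + 14*y0 = 2

Step 3: Scale the particular solution.
Multiply by 14/2 = 7:
r = -21, w = 49

Step 4: Verify.
32*(-21) + 14*(49) = 14 = 14 ✓

r = -21, w = 49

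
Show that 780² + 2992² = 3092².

Compute a² + b² = 780² + 2992² = 608400 + 8952064 = 9560464
Compute c² = 3092² = 9560464
Since 9560464 = 9560464, confirmed.

Yes, it is a Pythagorean triple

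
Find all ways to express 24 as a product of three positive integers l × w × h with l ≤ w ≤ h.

Iterate l from 1 to ⌊24^(1/3)⌋. For each l dividing 24, iterate w ≥ l with w dividing 24/l, and set h = 24/(l·w).
Triples found (6): (1×1×24), (1×2×12), (1×3×8), (1×4×6), (2×2×6), (2×3×4)

(1×1×24), (1×2×12), (1×3×8), (1×4×6), (2×2×6), (2×3×4)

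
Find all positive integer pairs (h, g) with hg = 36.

The positive divisors of 36 are: 1, 2, 3, 4, 6, 9, 12, 18, 36.
Each divisor d gives the pair (d, 36/d):
(1, 36), (2, 18), (3, 12), (4, 9), (6, 6), (9, 4), (12, 3), (18, 2), (36, 1)

(1, 36), (2, 18), (3, 12), (4, 9), (6, 6), (9, 4), (12, 3), (18, 2), (36, 1)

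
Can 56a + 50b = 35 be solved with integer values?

Step 1: Compute gcd(56, 50).
gcd(56, 50) = 2

Step 2: Check divisibility.
Does 2 divide 35? 35 = 2 x 17 + 1, so no.

By the theorem on linear Diophantine equations, 56a + 50b = 35 has integer solutions if and only if gcd(56, 50) divides 35. Since 2 does not divide 35, no solutions exist.

No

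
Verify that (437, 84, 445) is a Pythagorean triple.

Compute a² + b² = 437² + 84² = 190969 + 7056 = 198025
Compute c² = 445² = 198025
Since 198025 = 198025, confirmed.

Yes, it is a Pythagorean triple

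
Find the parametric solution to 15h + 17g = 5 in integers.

Step 1: Compute gcd(15, 17) = 1.
Since 1 divides 5, solutions exist.

Step 2: Find a particular solution using extended Euclidean algorithm.
We get h₀ = 40, g₀ = -35.
Check: 15*40 + 17*-35 = 5 = 5 ✓

Step 3: Write the general solution.
h = 40 + (17/1)t = 40 + 17t
g = -35 - (15/1)t = -35 - 15t
for any integer t.

h = 40 + 17t, g = -35 - 15t for integer t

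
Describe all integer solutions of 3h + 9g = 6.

Step 1: Compute gcd(3, 9) = 3.
Since 3 divides 6, solutions exist.

Step 2: Find a particular solution using extended Euclidean algorithm.
We get h₀ = 2, g₀ = 0.
Check: 3*2 + 9*0 = 6 = 6 ✓

Step 3: Write the general solution.
h = 2 + (9/3)t = 2 + 3t
g = 0 - (3/3)t = 0 - 1t
for any integer t.

h = 2 + 3t, g = 0 - 1t for integer t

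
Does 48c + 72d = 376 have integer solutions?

Step 1: Compute gcd(48, 72).
gcd(48, 72) = 24

Step 2: Check divisibility.
Does 24 divide 376? 376 = 24 x 15 + 16, so no.

By the theorem on linear Diophantine equations, 48c + 72d = 376 has integer solutions if and only if gcd(48, 72) divides 376. Since 24 does not divide 376, no solutions exist.

No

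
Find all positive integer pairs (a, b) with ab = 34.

The positive divisors of 34 are: 1, 2, 17, 34.
Each divisor d gives the pair (d, 34/d):
(1, 34), (2, 17), (17, 2), (34, 1)

(1, 34), (2, 17), (17, 2), (34, 1)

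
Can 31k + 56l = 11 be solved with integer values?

Step 1: Compute gcd(31, 56).
gcd(31, 56) = 1

Step 2: Check divisibility.
Does 1 divide 11? 11 = 1 x 11, so yes.

By the theorem on linear Diophantine equations, 31k + 56l = 11 has integer solutions if and only if gcd(31, 56) divides 11. Since 1 | 11, solutions exist.

Yes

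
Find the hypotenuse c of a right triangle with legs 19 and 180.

c² = a² + b² = 19² + 180² = 361 + 32400 = 32761
c = 181

181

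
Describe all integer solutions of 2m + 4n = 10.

Step 1: Compute gcd(2, 4) = 2.
Since 2 divides 10, solutions exist.

Step 2: Find a particular solution using extended Euclidean algorithm.
We get m₀ = 5, n₀ = 0.
Check: 2*5 + 4*0 = 10 = 10 ✓

Step 3: Write the general solution.
m = 5 + (4/2)t = 5 + 2t
n = 0 - (2/2)t = 0 - 1t
for any integer t.

m = 5 + 2t, n = 0 - 1t for integer t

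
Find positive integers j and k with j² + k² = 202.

We need to find integers j, k > 0 such that j² + k² = 202.
Trying j = 9: k² = 202 - 9² = 202 - 81 = 121
k = 11
Check: 9² + 11² = 81 + 121 = 202 ✓

202 = 9² + 11²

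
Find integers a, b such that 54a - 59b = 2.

Step 1: Check solvability.
gcd(54, 59) = 1
Since 1 divides 2, solutions exist.

Step 2: Apply extended Euclidean algorithm to find gcd.
We find integers such that 54*x0 + 59*y0 = 1

Step 3: Scale the particular solution.
Multiply by 2/1 = 2:
a = -24, b = -22

Step 4: Verify.
54*(-24) - 59*(-22) = 2 = 2 ✓

a = -24, b = -22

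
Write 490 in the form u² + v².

We need to find integers u, v > 0 such that u² + v² = 490.
Trying u = 7: v² = 490 - 7² = 490 - 49 = 441
v = 21
Check: 7² + 21² = 49 + 441 = 490 ✓

490 = 7² + 21²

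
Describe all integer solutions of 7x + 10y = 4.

Step 1: Compute gcd(7, 10) = 1.
Since 1 divides 4, solutions exist.

Step 2: Find a particular solution using extended Euclidean algorithm.
We get x₀ = 12, y₀ = -8.
Check: 7*12 + 10*-8 = 4 = 4 ✓

Step 3: Write the general solution.
x = 12 + (10/1)t = 12 + 10t
y = -8 - (7/1)t = -8 - 7t
for any integer t.

x = 12 + 10t, y = -8 - 7t for integer t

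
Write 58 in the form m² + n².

We need to find integers m, n > 0 such that m² + n² = 58.
Trying m = 3: n² = 58 - 3² = 58 - 9 = 49
n = 7
Check: 3² + 7² = 9 + 49 = 58 ✓

58 = 3² + 7²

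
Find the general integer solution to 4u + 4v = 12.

Step 1: Compute gcd(4, 4) = 4.
Since 4 divides 12, solutions exist.

Step 2: Find a particular solution using extended Euclidean algorithm.
We get u₀ = 0, v₀ = 3.
Check: 4*0 + 4*3 = 12 = 12 ✓

Step 3: Write the general solution.
u = 0 + (4/4)t = 0 + 1t
v = 3 - (4/4)t = 3 - 1t
for any integer t.

u = 0 + 1t, v = 3 - 1t for integer t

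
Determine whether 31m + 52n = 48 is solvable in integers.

Step 1: Compute gcd(31, 52).
gcd(31, 52) = 1

Step 2: Check divisibility.
Does 1 divide 48? 48 = 1 x 48, so yes.

By the theorem on linear Diophantine equations, 31m + 52n = 48 has integer solutions if and only if gcd(31, 52) divides 48. Since 1 | 48, solutions exist.

Yes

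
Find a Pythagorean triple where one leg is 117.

We need the other leg and hypotenuse such that 117² + x² = c².
Take x = 44, c = 125: 117² + 44² = 13689 + 1936 = 15625 = 125² ✓
Triple: (117, 44, 125)

(117, 44, 125)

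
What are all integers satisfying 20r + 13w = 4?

Step 1: Compute gcd(20, 13) = 1.
Since 1 divides 4, solutions exist.

Step 2: Find a particular solution using extended Euclidean algorithm.
We get r₀ = 8, w₀ = -12.
Check: 20*8 + 13*-12 = 4 = 4 ✓

Step 3: Write the general solution.
r = 8 + (13/1)t = 8 + 13t
w = -12 - (20/1)t = -12 - 20t
for any integer t.

r = 8 + 13t, w = -12 - 20t for integer t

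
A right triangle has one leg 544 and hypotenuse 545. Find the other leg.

a² = c² - b² = 297025 - 295936 = 1089
a = 33

33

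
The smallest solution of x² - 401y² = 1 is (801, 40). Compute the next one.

Solutions to x² - Dy² = 1 are generated by powers of (x₀ + y₀√D).
The next solution satisfies x₁ + y₁√401 = (x₀ + y₀√401)², giving:
x₁ = x₀² + 401y₀² = 801² + 401·40² = 641601 + 641600 = 1283201
y₁ = 2x₀y₀ = 2·801·40 = 64080

Verify: 1283201² - 401·64080² = 1646604806401 - 1646604806400 = 1 ✓

x = 1283201, y = 64080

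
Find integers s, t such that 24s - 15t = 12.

Step 1: Check solvability.
gcd(24, 15) = 3
Since 3 divides 12, solutions exist.

Step 2: Apply extended Euclidean algorithm to find gcd.
We find integers such that 24*x0 + 15*y0 = 3

Step 3: Scale the particular solution.
Multiply by 12/3 = 4:
s = 8, t = 12

Step 4: Verify.
24*(8) - 15*(12) = 12 = 12 ✓

s = 8, t = 12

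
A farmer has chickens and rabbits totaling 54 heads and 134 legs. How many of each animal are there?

Let c = chickens, r = rabbits.
Heads: c + r = 54
Legs: 2c + 4r = 134
From the first equation, c = 54 - r. Substitute:
2(54 - r) + 4r = 134
108 + 2r = 134
r = (134 - 108)/2 = 13
c = 54 - 13 = 41

Chickens: 41, Rabbits: 13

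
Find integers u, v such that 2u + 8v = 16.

Step 1: Check solvability.
gcd(2, 8) = 2
Since 2 divides 16, solutions exist.

Step 2: Apply extended Euclidean algorithm to find gcd.
We find integers such that 2*x0 + 8*y0 = 2

Step 3: Scale the particular solution.
Multiply by 16/2 = 8:
u = 8, v = 0

Step 4: Verify.
2*(8) + 8*(0) = 16 = 16 ✓

u = 8, v = 0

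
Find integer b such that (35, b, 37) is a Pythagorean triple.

b² = c² - a² = 37² - 35² = 1369 - 1225 = 144
b = sqrt(144) = 12

12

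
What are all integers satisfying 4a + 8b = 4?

Step 1: Compute gcd(4, 8) = 4.
Since 4 divides 4, solutions exist.

Step 2: Find a particular solution using extended Euclidean algorithm.
We get a₀ = 1, b₀ = 0.
Check: 4*1 + 8*0 = 4 = 4 ✓

Step 3: Write the general solution.
a = 1 + (8/4)t = 1 + 2t
b = 0 - (4/4)t = 0 - 1t
for any integer t.

a = 1 + 2t, b = 0 - 1t for integer t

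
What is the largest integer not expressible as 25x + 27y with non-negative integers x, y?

For two coprime denominations a and b, the Frobenius number (largest value not representable as a non-negative combination) is ab - a - b.
Here gcd(25, 27) = 1, so they are coprime.
F(25, 27) = 25·27 - 25 - 27 = 675 - 52 = 623

623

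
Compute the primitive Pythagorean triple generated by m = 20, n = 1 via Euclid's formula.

a = m² - n² = 20² - 1² = 400 - 1 = 399
b = 2mn = 2·20·1 = 40
c = m² + n² = 400 + 1 = 401
Verify: 399² + 40² = 159201 + 1600 = 160801 = 401² ✓

(399, 40, 401)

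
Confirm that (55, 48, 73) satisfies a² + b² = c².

Compute a² + b² = 55² + 48² = 3025 + 2304 = 5329
Compute c² = 73² = 5329
Since 5329 = 5329, confirmed.

Yes, it is a Pythagorean triple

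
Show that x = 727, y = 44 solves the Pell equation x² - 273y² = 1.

Compute x² = 727² = 528529
Compute 273y² = 273·44² = 273·1936 = 528528
x² - 273y² = 528529 - 528528 = 1
Since this equals 1, (727, 44) is a solution.

Yes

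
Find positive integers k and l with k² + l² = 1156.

We need to find integers k, l > 0 such that k² + l² = 1156.
Trying k = 16: l² = 1156 - 16² = 1156 - 256 = 900
l = 30
Check: 16² + 30² = 256 + 900 = 1156 ✓

1156 = 16² + 30²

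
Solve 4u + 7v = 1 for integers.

Step 1: Check solvability.
gcd(4, 7) = 1
Since 1 divides 1, solutions exist.

Step 2: Apply extended Euclidean algorithm to find gcd.
We find integers such that 4*x0 + 7*y0 = 1

Step 3: Scale the particular solution.
Multiply by 1/1 = 1:
u = 2, v = -1

Step 4: Verify.
4*(2) + 7*(-1) = 1 = 1 ✓

u = 2, v = -1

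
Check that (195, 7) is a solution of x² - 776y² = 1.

Compute x² = 195² = 38025
Compute 776y² = 776·7² = 776·49 = 38024
x² - 776y² = 38025 - 38024 = 1
Since this equals 1, (195, 7) is a solution.

Yes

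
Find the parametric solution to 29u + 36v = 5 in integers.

Step 1: Compute gcd(29, 36) = 1.
Since 1 divides 5, solutions exist.

Step 2: Find a particular solution using extended Euclidean algorithm.
We get u₀ = 25, v₀ = -20.
Check: 29*25 + 36*-20 = 5 = 5 ✓

Step 3: Write the general solution.
u = 25 + (36/1)t = 25 + 36t
v = -20 - (29/1)t = -20 - 29t
for any integer t.

u = 25 + 36t, v = -20 - 29t for integer t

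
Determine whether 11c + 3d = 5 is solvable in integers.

Step 1: Compute gcd(11, 3).
gcd(11, 3) = 1

Step 2: Check divisibility.
Does 1 divide 5? 5 = 1 x 5, so yes.

By the theorem on linear Diophantine equations, 11c + 3d = 5 has integer solutions if and only if gcd(11, 3) divides 5. Since 1 | 5, solutions exist.

Yes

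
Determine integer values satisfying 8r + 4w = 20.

Step 1: Check solvability.
gcd(8, 4) = 4
Since 4 divides 20, solutions exist.

Step 2: Apply extended Euclidean algorithm to find gcd.
We find integers such that 8*x0 + 4*y0 = 4

Step 3: Scale the particular solution.
Multiply by 20/4 = 5:
r = 0, w = 5

Step 4: Verify.
8*(0) + 4*(5) = 20 = 20 ✓

r = 0, w = 5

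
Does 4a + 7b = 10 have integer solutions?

Step 1: Compute gcd(4, 7).
gcd(4, 7) = 1

Step 2: Check divisibility.
Does 1 divide 10? 10 = 1 x 10, so yes.

By the theorem on linear Diophantine equations, 4a + 7b = 10 has integer solutions if and only if gcd(4, 7) divides 10. Since 1 | 10, solutions exist.

Yes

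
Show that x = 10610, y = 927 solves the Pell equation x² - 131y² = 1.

Compute x² = 10610² = 112572100
Compute 131y² = 131·927² = 131·859329 = 112572099
x² - 131y² = 112572100 - 112572099 = 1
Since this equals 1, (10610, 927) is a solution.

Yes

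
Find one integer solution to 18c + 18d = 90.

Step 1: Check solvability.
gcd(18, 18) = 18
Since 18 divides 90, solutions exist.

Step 2: Apply extended Euclidean algorithm to find gcd.
We find integers such that 18*x0 + 18*y0 = 18

Step 3: Scale the particular solution.
Multiply by 90/18 = 5:
c = 0, d = 5

Step 4: Verify.
18*(0) + 18*(5) = 90 = 90 ✓

c = 0, d = 5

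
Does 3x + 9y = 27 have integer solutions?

Step 1: Compute gcd(3, 9).
gcd(3, 9) = 3

Step 2: Check divisibility.
Does 3 divide 27? 27 = 3 x 9, so yes.

By the theorem on linear Diophantine equations, 3x + 9y = 27 has integer solutions if and only if gcd(3, 9) divides 27. Since 3 | 27, solutions exist.

Yes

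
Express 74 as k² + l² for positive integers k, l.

We need to find integers k, l > 0 such that k² + l² = 74.
Trying k = 5: l² = 74 - 5² = 74 - 25 = 49
l = 7
Check: 5² + 7² = 25 + 49 = 74 ✓

74 = 5² + 7²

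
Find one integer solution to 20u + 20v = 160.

Step 1: Check solvability.
gcd(20, 20) = 20
Since 20 divides 160, solutions exist.

Step 2: Apply extended Euclidean algorithm to find gcd.
We find integers such that 20*x0 + 20*y0 = 20

Step 3: Scale the particular solution.
Multiply by 160/20 = 8:
u = 0, v = 8

Step 4: Verify.
20*(0) + 20*(8) = 160 = 160 ✓

u = 0, v = 8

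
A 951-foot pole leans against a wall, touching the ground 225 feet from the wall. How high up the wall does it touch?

The ladder, wall, and ground form a right triangle with hypotenuse 951 and one leg 225.
By the Pythagorean theorem: h² = 951² - 225² = 904401 - 50625 = 853776
h = √853776 = 924 feet

924 feet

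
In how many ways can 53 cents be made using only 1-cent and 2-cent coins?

We need non-negative integers (x, y) with 1x + 2y = 53.
For each x from 0 to 53, check if (53 - 1x) is a non-negative multiple of 2.
Solutions (x, y): (1,26), (3,25), (5,24), (7,23), ...
Count: 27

27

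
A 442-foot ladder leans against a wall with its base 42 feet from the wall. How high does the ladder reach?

The ladder, wall, and ground form a right triangle with hypotenuse 442 and one leg 42.
By the Pythagorean theorem: h² = 442² - 42² = 195364 - 1764 = 193600
h = √193600 = 440 feet

440 feet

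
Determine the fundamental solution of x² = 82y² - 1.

We need x² = 82y² - 1. Try successive y:
y = 1: x² = 82·1² - 1 = 81 = 9² ✓
Check: 9² - 82·1² = 81 - 82 = -1 ✓

x = 9, y = 1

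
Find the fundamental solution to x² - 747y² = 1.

We seek the smallest positive integers (x, y) with x² - 747y² = 1, i.e., x² = 747y² + 1.
Try successive y values:
y = 1: x² = 747·1² + 1 = 748, not a perfect square
y = 2: x² = 747·2² + 1 = 2989, not a perfect square
y = 3: x² = 747·3² + 1 = 6724, x = 82 ✓

Verify: 82² - 747·3² = 6724 - 6723 = 1 ✓

x = 82, y = 3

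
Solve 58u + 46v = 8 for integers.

Step 1: Check solvability.
gcd(58, 46) = 2
Since 2 divides 8, solutions exist.

Step 2: Apply extended Euclidean algorithm to find gcd.
We find integers such that 58*x0 + 46*y0 = 2

Step 3: Scale the particular solution.
Multiply by 8/2 = 4:
u = 16, v = -20

Step 4: Verify.
58*(16) + 46*(-20) = 8 = 8 ✓

u = 16, v = -20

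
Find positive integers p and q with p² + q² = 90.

We need to find integers p, q > 0 such that p² + q² = 90.
Trying p = 3: q² = 90 - 3² = 90 - 9 = 81
q = 9
Check: 3² + 9² = 9 + 81 = 90 ✓

90 = 3² + 9²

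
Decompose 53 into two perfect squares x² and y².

We need to find integers x, y > 0 such that x² + y² = 53.
Trying x = 2: y² = 53 - 2² = 53 - 4 = 49
y = 7
Check: 2² + 7² = 4 + 49 = 53 ✓

53 = 2² + 7²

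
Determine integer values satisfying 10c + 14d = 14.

Step 1: Check solvability.
gcd(10, 14) = 2
Since 2 divides 14, solutions exist.

Step 2: Apply extended Euclidean algorithm to find gcd.
We find integers such that 10*x0 + 14*y0 = 2

Step 3: Scale the particular solution.
Multiply by 14/2 = 7:
c = 21, d = -14

Step 4: Verify.
10*(21) + 14*(-14) = 14 = 14 ✓

c = 21, d = -14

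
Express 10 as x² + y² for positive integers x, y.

We need to find integers x, y > 0 such that x² + y² = 10.
Trying x = 1: y² = 10 - 1² = 10 - 1 = 9
y = 3
Check: 1² + 3² = 1 + 9 = 10 ✓

10 = 1² + 3²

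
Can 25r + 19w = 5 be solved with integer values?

Step 1: Compute gcd(25, 19).
gcd(25, 19) = 1

Step 2: Check divisibility.
Does 1 divide 5? 5 = 1 x 5, so yes.

By the theorem on linear Diophantine equations, 25r + 19w = 5 has integer solutions if and only if gcd(25, 19) divides 5. Since 1 | 5, solutions exist.

Yes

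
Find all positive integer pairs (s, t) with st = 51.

The positive divisors of 51 are: 1, 3, 17, 51.
Each divisor d gives the pair (d, 51/d):
(1, 51), (3, 17), (17, 3), (51, 1)

(1, 51), (3, 17), (17, 3), (51, 1)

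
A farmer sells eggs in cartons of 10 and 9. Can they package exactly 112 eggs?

We need non-negative a, b with 10a + 9b = 112.
gcd(10, 9) = 1 divides 112.
Try a = 4: 9b = 112 - 40 = 72, so b = 8.
One way: 4 cartons of 10 and 8 cartons of 9.

Yes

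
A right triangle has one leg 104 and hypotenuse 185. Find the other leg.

a² = c² - b² = 34225 - 10816 = 23409
a = 153

153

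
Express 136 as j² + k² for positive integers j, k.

We need to find integers j, k > 0 such that j² + k² = 136.
Trying j = 6: k² = 136 - 6² = 136 - 36 = 100
k = 10
Check: 6² + 10² = 36 + 100 = 136 ✓

136 = 6² + 10²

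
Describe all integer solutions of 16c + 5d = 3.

Step 1: Compute gcd(16, 5) = 1.
Since 1 divides 3, solutions exist.

Step 2: Find a particular solution using extended Euclidean algorithm.
We get c₀ = 3, d₀ = -9.
Check: 16*3 + 5*-9 = 3 = 3 ✓

Step 3: Write the general solution.
c = 3 + (5/1)t = 3 + 5t
d = -9 - (16/1)t = -9 - 16t
for any integer t.

c = 3 + 5t, d = -9 - 16t for integer t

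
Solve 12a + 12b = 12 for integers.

Step 1: Check solvability.
gcd(12, 12) = 12
Since 12 divides 12, solutions exist.

Step 2: Apply extended Euclidean algorithm to find gcd.
We find integers such that 12*x0 + 12*y0 = 12

Step 3: Scale the particular solution.
Multiply by 12/12 = 1:
a = 0, b = 1

Step 4: Verify.
12*(0) + 12*(1) = 12 = 12 ✓

a = 0, b = 1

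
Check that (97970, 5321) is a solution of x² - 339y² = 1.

Compute x² = 97970² = 9598120900
Compute 339y² = 339·5321² = 339·28313041 = 9598120899
x² - 339y² = 9598120900 - 9598120899 = 1
Since this equals 1, (97970, 5321) is a solution.

Yes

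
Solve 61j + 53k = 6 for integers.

Step 1: Check solvability.
gcd(61, 53) = 1
Since 1 divides 6, solutions exist.

Step 2: Apply extended Euclidean algorithm to find gcd.
We find integers such that 61*x0 + 53*y0 = 1

Step 3: Scale the particular solution.
Multiply by 6/1 = 6:
j = 120, k = -138

Step 4: Verify.
61*(120) + 53*(-138) = 6 = 6 ✓

j = 120, k = -138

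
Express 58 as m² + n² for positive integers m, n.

We need to find integers m, n > 0 such that m² + n² = 58.
Trying m = 3: n² = 58 - 3² = 58 - 9 = 49
n = 7
Check: 3² + 7² = 9 + 49 = 58 ✓

58 = 3² + 7²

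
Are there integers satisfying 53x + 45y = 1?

Step 1: Compute gcd(53, 45).
gcd(53, 45) = 1

Step 2: Check divisibility.
Does 1 divide 1? 1 = 1 x 1, so yes.

By the theorem on linear Diophantine equations, 53x + 45y = 1 has integer solutions if and only if gcd(53, 45) divides 1. Since 1 | 1, solutions exist.

Yes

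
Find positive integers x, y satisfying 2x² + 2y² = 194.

Try small values of x and check whether (194 - 2x²)/2 is a perfect square.
x = 4: 2·4² = 32, so 2y² = 194 - 32 = 162, giving y² = 81, y = 9.
Check: 2·4² + 2·9² = 32 + 162 = 194 ✓

x = 4, y = 9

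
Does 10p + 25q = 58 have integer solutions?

Step 1: Compute gcd(10, 25).
gcd(10, 25) = 5

Step 2: Check divisibility.
Does 5 divide 58? 58 = 5 x 11 + 3, so no.

By the theorem on linear Diophantine equations, 10p + 25q = 58 has integer solutions if and only if gcd(10, 25) divides 58. Since 5 does not divide 58, no solutions exist.

No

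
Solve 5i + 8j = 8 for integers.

Step 1: Check solvability.
gcd(5, 8) = 1
Since 1 divides 8, solutions exist.

Step 2: Apply extended Euclidean algorithm to find gcd.
We find integers such that 5*x0 + 8*y0 = 1

Step 3: Scale the particular solution.
Multiply by 8/1 = 8:
i = -24, j = 16

Step 4: Verify.
5*(-24) + 8*(16) = 8 = 8 ✓

i = -24, j = 16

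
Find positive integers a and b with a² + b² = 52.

We need to find integers a, b > 0 such that a² + b² = 52.
Trying a = 4: b² = 52 - 4² = 52 - 16 = 36
b = 6
Check: 4² + 6² = 16 + 36 = 52 ✓

52 = 4² + 6²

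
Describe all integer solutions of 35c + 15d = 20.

Step 1: Compute gcd(35, 15) = 5.
Since 5 divides 20, solutions exist.

Step 2: Find a particular solution using extended Euclidean algorithm.
We get c₀ = 4, d₀ = -8.
Check: 35*4 + 15*-8 = 20 = 20 ✓

Step 3: Write the general solution.
c = 4 + (15/5)t = 4 + 3t
d = -8 - (35/5)t = -8 - 7t
for any integer t.

c = 4 + 3t, d = -8 - 7t for integer t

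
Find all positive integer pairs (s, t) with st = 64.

The positive divisors of 64 are: 1, 2, 4, 8, 16, 32, 64.
Each divisor d gives the pair (d, 64/d):
(1, 64), (2, 32), (4, 16), (8, 8), (16, 4), (32, 2), (64, 1)

(1, 64), (2, 32), (4, 16), (8, 8), (16, 4), (32, 2), (64, 1)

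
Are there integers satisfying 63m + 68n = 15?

Step 1: Compute gcd(63, 68).
gcd(63, 68) = 1

Step 2: Check divisibility.
Does 1 divide 15? 15 = 1 x 15, so yes.

By the theorem on linear Diophantine equations, 63m + 68n = 15 has integer solutions if and only if gcd(63, 68) divides 15. Since 1 | 15, solutions exist.

Yes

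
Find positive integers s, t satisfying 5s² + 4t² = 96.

Try small values of s and check whether (96 - 5s²)/4 is a perfect square.
s = 4: 5·4² = 80, so 4t² = 96 - 80 = 16, giving t² = 4, t = 2.
Check: 5·4² + 4·2² = 80 + 16 = 96 ✓

s = 4, t = 2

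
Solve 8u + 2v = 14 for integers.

Step 1: Check solvability.
gcd(8, 2) = 2
Since 2 divides 14, solutions exist.

Step 2: Apply extended Euclidean algorithm to find gcd.
We find integers such that 8*x0 + 2*y0 = 2

Step 3: Scale the particular solution.
Multiply by 14/2 = 7:
u = 0, v = 7

Step 4: Verify.
8*(0) + 2*(7) = 14 = 14 ✓

u = 0, v = 7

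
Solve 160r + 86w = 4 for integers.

Step 1: Check solvability.
gcd(160, 86) = 2
Since 2 divides 4, solutions exist.

Step 2: Apply extended Euclidean algorithm to find gcd.
We find integers such that 160*x0 + 86*y0 = 2

Step 3: Scale the particular solution.
Multiply by 4/2 = 2:
r = 14, w = -26

Step 4: Verify.
160*(14) + 86*(-26) = 4 = 4 ✓

r = 14, w = -26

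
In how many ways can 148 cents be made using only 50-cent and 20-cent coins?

We need non-negative integers (x, y) with 50x + 20y = 148.
For each x from 0 to 2, check if (148 - 50x) is a non-negative multiple of 20.
Solutions (x, y): none
Count: 0

0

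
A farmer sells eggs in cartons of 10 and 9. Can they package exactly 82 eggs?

We need non-negative a, b with 10a + 9b = 82.
gcd(10, 9) = 1 divides 82.
Try a = 1: 9b = 82 - 10 = 72, so b = 8.
One way: 1 cartons of 10 and 8 cartons of 9.

Yes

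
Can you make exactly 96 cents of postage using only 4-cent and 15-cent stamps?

We need non-negative x, y with 4x + 15y = 96.
gcd(4, 15) = 1 divides 96, so integer solutions exist.
Search for a non-negative one: x = 9 gives 15y = 96 - 36 = 60, so y = 4.
Check: 4·9 + 15·4 = 96 ✓

Yes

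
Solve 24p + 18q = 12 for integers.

Step 1: Check solvability.
gcd(24, 18) = 6
Since 6 divides 12, solutions exist.

Step 2: Apply extended Euclidean algorithm to find gcd.
We find integers such that 24*x0 + 18*y0 = 6

Step 3: Scale the particular solution.
Multiply by 12/6 = 2:
p = 2, q = -2

Step 4: Verify.
24*(2) + 18*(-2) = 12 = 12 ✓

p = 2, q = -2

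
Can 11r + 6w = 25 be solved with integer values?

Step 1: Compute gcd(11, 6).
gcd(11, 6) = 1

Step 2: Check divisibility.
Does 1 divide 25? 25 = 1 x 25, so yes.

By the theorem on linear Diophantine equations, 11r + 6w = 25 has integer solutions if and only if gcd(11, 6) divides 25. Since 1 | 25, solutions exist.

Yes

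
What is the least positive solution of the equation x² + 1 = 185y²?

We need x² = 185y² - 1. Try successive y:
y = 1: x² = 185·1² - 1 = 184, not a perfect square
y = 2: x² = 185·2² - 1 = 739, not a perfect square
y = 3: x² = 185·3² - 1 = 1664, not a perfect square
...
y = 5: x² = 185·5² - 1 = 4624 = 68² ✓
Check: 68² - 185·5² = 4624 - 4625 = -1 ✓

x = 68, y = 5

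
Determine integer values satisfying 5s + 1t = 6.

Step 1: Check solvability.
gcd(5, 1) = 1
Since 1 divides 6, solutions exist.

Step 2: Apply extended Euclidean algorithm to find gcd.
We find integers such that 5*x0 + 1*y0 = 1

Step 3: Scale the particular solution.
Multiply by 6/1 = 6:
s = 0, t = 6

Step 4: Verify.
5*(0) + 1*(6) = 6 = 6 ✓

s = 0, t = 6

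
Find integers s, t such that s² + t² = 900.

We need to find integers s, t > 0 such that s² + t² = 900.
Trying s = 18: t² = 900 - 18² = 900 - 324 = 576
t = 24
Check: 18² + 24² = 324 + 576 = 900 ✓

900 = 18² + 24²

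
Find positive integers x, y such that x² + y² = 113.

Search for x with 113 - x² a perfect square.
x = 7: 113 - 7² = 113 - 49 = 64 = 8² ✓
So x = 7, y = 8.

x = 7, y = 8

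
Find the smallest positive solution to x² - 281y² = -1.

We need x² = 281y² - 1. Try successive y:
y = 1: x² = 281·1² - 1 = 280, not a perfect square
y = 2: x² = 281·2² - 1 = 1123, not a perfect square
y = 3: x² = 281·3² - 1 = 2528, not a perfect square
...
y = 63445: x² = 281·63445² - 1 = 1131100315024 = 1063532² ✓
Check: 1063532² - 281·63445² = 1131100315024 - 1131100315025 = -1 ✓

x = 1063532, y = 63445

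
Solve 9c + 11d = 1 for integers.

Step 1: Check solvability.
gcd(9, 11) = 1
Since 1 divides 1, solutions exist.

Step 2: Apply extended Euclidean algorithm to find gcd.
We find integers such that 9*x0 + 11*y0 = 1

Step 3: Scale the particular solution.
Multiply by 1/1 = 1:
c = 5, d = -4

Step 4: Verify.
9*(5) + 11*(-4) = 1 = 1 ✓

c = 5, d = -4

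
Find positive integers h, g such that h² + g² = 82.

Search for h with 82 - h² a perfect square.
h = 1: 82 - 1² = 82 - 1 = 81 = 9² ✓
So h = 1, g = 9.

h = 1, g = 9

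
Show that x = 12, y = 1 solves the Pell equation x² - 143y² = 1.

Compute x² = 12² = 144
Compute 143y² = 143·1² = 143·1 = 143
x² - 143y² = 144 - 143 = 1
Since this equals 1, (12, 1) is a solution.

Yes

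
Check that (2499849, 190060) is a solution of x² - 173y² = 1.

Compute x² = 2499849² = 6249245022801
Compute 173y² = 173·190060² = 173·36122803600 = 6249245022800
x² - 173y² = 6249245022801 - 6249245022800 = 1
Since this equals 1, (2499849, 190060) is a solution.

Yes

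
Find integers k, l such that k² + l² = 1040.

We need to find integers k, l > 0 such that k² + l² = 1040.
Trying k = 4: l² = 1040 - 4² = 1040 - 16 = 1024
l = 32
Check: 4² + 32² = 16 + 1024 = 1040 ✓

1040 = 4² + 32²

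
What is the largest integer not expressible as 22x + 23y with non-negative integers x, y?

For two coprime denominations a and b, the Frobenius number (largest value not representable as a non-negative combination) is ab - a - b.
Here gcd(22, 23) = 1, so they are coprime.
F(22, 23) = 22·23 - 22 - 23 = 506 - 45 = 461

461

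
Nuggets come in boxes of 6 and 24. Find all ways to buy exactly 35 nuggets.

We need non-negative integers (x, y) with 6x + 24y = 35.
For each x in 0..5, check if 35 - 6x is a non-negative multiple of 24.
No x yields an integer y ≥ 0.

No solution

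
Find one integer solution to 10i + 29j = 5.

Step 1: Check solvability.
gcd(10, 29) = 1
Since 1 divides 5, solutions exist.

Step 2: Apply extended Euclidean algorithm to find gcd.
We find integers such that 10*x0 + 29*y0 = 1

Step 3: Scale the particular solution.
Multiply by 5/1 = 5:
i = 15, j = -5

Step 4: Verify.
10*(15) + 29*(-5) = 5 = 5 ✓

i = 15, j = -5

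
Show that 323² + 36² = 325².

Compute a² + b²:
323² + 36² = 104329 + 1296 = 105625
Compute c²:
325² = 105625
Since 105625 = 105625, it is a Pythagorean triple.

Yes, it is a Pythagorean triple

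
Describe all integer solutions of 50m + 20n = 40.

Step 1: Compute gcd(50, 20) = 10.
Since 10 divides 40, solutions exist.

Step 2: Find a particular solution using extended Euclidean algorithm.
We get m₀ = 4, n₀ = -8.
Check: 50*4 + 20*-8 = 40 = 40 ✓

Step 3: Write the general solution.
m = 4 + (20/10)t = 4 + 2t
n = -8 - (50/10)t = -8 - 5t
for any integer t.

m = 4 + 2t, n = -8 - 5t for integer t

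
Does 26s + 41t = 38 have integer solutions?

Step 1: Compute gcd(26, 41).
gcd(26, 41) = 1

Step 2: Check divisibility.
Does 1 divide 38? 38 = 1 x 38, so yes.

By the theorem on linear Diophantine equations, 26s + 41t = 38 has integer solutions if and only if gcd(26, 41) divides 38. Since 1 | 38, solutions exist.

Yes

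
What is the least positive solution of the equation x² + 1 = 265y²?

We need x² = 265y² - 1. Try successive y:
y = 1: x² = 265·1² - 1 = 264, not a perfect square
y = 2: x² = 265·2² - 1 = 1059, not a perfect square
y = 3: x² = 265·3² - 1 = 2384, not a perfect square
...
y = 373: x² = 265·373² - 1 = 36869184 = 6072² ✓
Check: 6072² - 265·373² = 36869184 - 36869185 = -1 ✓

x = 6072, y = 373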